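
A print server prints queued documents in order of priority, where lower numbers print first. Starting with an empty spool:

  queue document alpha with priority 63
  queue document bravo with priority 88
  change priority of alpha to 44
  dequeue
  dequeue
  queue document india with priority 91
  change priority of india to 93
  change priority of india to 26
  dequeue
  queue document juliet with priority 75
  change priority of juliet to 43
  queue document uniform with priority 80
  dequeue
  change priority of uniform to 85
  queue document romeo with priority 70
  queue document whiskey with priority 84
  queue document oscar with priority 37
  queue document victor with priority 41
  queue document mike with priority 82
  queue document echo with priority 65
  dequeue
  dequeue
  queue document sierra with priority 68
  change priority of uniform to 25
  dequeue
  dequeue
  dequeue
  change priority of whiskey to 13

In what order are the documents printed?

alpha, bravo, india, juliet, oscar, victor, uniform, echo, sierra

add alpha (priority 63) → {alpha:63}
add bravo (priority 88) → {alpha:63, bravo:88}
update alpha to priority 44 → {alpha:44, bravo:88}
dequeue → alpha; now {bravo:88}
dequeue → bravo; now {}
add india (priority 91) → {india:91}
update india to priority 93 → {india:93}
update india to priority 26 → {india:26}
dequeue → india; now {}
add juliet (priority 75) → {juliet:75}
update juliet to priority 43 → {juliet:43}
add uniform (priority 80) → {juliet:43, uniform:80}
dequeue → juliet; now {uniform:80}
update uniform to priority 85 → {uniform:85}
add romeo (priority 70) → {romeo:70, uniform:85}
add whiskey (priority 84) → {romeo:70, whiskey:84, uniform:85}
add oscar (priority 37) → {oscar:37, romeo:70, whiskey:84, uniform:85}
add victor (priority 41) → {oscar:37, victor:41, romeo:70, whiskey:84, uniform:85}
add mike (priority 82) → {oscar:37, victor:41, romeo:70, mike:82, whiskey:84, uniform:85}
add echo (priority 65) → {oscar:37, victor:41, echo:65, romeo:70, mike:82, whiskey:84, uniform:85}
dequeue → oscar; now {victor:41, echo:65, romeo:70, mike:82, whiskey:84, uniform:85}
dequeue → victor; now {echo:65, romeo:70, mike:82, whiskey:84, uniform:85}
add sierra (priority 68) → {echo:65, sierra:68, romeo:70, mike:82, whiskey:84, uniform:85}
update uniform to priority 25 → {uniform:25, echo:65, sierra:68, romeo:70, mike:82, whiskey:84}
dequeue → uniform; now {echo:65, sierra:68, romeo:70, mike:82, whiskey:84}
dequeue → echo; now {sierra:68, romeo:70, mike:82, whiskey:84}
dequeue → sierra; now {romeo:70, mike:82, whiskey:84}
update whiskey to priority 13 → {whiskey:13, romeo:70, mike:82}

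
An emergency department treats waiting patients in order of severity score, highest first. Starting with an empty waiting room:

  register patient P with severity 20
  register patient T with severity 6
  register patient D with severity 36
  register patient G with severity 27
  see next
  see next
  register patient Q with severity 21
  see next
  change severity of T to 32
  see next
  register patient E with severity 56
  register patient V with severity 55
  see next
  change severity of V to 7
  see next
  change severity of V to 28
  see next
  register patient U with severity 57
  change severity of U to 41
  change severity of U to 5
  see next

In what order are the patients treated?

D → G → Q → T → E → P → V → U

add P (severity 20) → {P:20}
add T (severity 6) → {P:20, T:6}
add D (severity 36) → {D:36, P:20, T:6}
add G (severity 27) → {D:36, G:27, P:20, T:6}
see next → D; now {G:27, P:20, T:6}
see next → G; now {P:20, T:6}
add Q (severity 21) → {Q:21, P:20, T:6}
see next → Q; now {P:20, T:6}
update T to severity 32 → {T:32, P:20}
see next → T; now {P:20}
add E (severity 56) → {E:56, P:20}
add V (severity 55) → {E:56, V:55, P:20}
see next → E; now {V:55, P:20}
update V to severity 7 → {P:20, V:7}
see next → P; now {V:7}
update V to severity 28 → {V:28}
see next → V; now {}
add U (severity 57) → {U:57}
update U to severity 41 → {U:41}
update U to severity 5 → {U:5}
see next → U; now {}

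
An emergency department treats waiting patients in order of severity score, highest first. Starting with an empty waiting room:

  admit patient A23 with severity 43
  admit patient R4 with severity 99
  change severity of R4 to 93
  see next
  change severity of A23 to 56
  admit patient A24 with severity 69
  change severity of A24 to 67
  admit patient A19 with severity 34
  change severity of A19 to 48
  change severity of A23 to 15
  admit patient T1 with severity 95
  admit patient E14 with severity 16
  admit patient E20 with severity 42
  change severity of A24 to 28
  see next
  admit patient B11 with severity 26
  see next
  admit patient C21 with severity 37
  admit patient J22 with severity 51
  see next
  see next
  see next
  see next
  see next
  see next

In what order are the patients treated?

R4 → T1 → A19 → J22 → E20 → C21 → A24 → B11 → E14

add A23 (severity 43) → {A23:43}
add R4 (severity 99) → {R4:99, A23:43}
update R4 to severity 93 → {R4:93, A23:43}
see next → R4; now {A23:43}
update A23 to severity 56 → {A23:56}
add A24 (severity 69) → {A24:69, A23:56}
update A24 to severity 67 → {A24:67, A23:56}
add A19 (severity 34) → {A24:67, A23:56, A19:34}
update A19 to severity 48 → {A24:67, A23:56, A19:48}
update A23 to severity 15 → {A24:67, A19:48, A23:15}
add T1 (severity 95) → {T1:95, A24:67, A19:48, A23:15}
add E14 (severity 16) → {T1:95, A24:67, A19:48, E14:16, A23:15}
add E20 (severity 42) → {T1:95, A24:67, A19:48, E20:42, E14:16, A23:15}
update A24 to severity 28 → {T1:95, A19:48, E20:42, A24:28, E14:16, A23:15}
see next → T1; now {A19:48, E20:42, A24:28, E14:16, A23:15}
add B11 (severity 26) → {A19:48, E20:42, A24:28, B11:26, E14:16, A23:15}
see next → A19; now {E20:42, A24:28, B11:26, E14:16, A23:15}
add C21 (severity 37) → {E20:42, C21:37, A24:28, B11:26, E14:16, A23:15}
add J22 (severity 51) → {J22:51, E20:42, C21:37, A24:28, B11:26, E14:16, A23:15}
see next → J22; now {E20:42, C21:37, A24:28, B11:26, E14:16, A23:15}
see next → E20; now {C21:37, A24:28, B11:26, E14:16, A23:15}
see next → C21; now {A24:28, B11:26, E14:16, A23:15}
see next → A24; now {B11:26, E14:16, A23:15}
see next → B11; now {E14:16, A23:15}
see next → E14; now {A23:15}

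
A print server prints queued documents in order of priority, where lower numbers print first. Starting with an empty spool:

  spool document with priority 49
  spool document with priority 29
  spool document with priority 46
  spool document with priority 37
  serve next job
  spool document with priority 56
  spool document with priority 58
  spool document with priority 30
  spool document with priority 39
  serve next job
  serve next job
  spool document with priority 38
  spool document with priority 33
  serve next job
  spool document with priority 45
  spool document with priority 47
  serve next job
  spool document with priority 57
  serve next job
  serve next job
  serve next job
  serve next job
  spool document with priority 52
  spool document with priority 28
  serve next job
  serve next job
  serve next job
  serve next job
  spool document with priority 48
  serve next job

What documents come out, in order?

insert 49 → {49}
insert 29 → {29, 49}
insert 46 → {29, 46, 49}
insert 37 → {29, 37, 46, 49}
serve next job → 29; now {37, 46, 49}
insert 56 → {37, 46, 49, 56}
insert 58 → {37, 46, 49, 56, 58}
insert 30 → {30, 37, 46, 49, 56, 58}
insert 39 → {30, 37, 39, 46, 49, 56, 58}
serve next job → 30; now {37, 39, 46, 49, 56, 58}
serve next job → 37; now {39, 46, 49, 56, 58}
insert 38 → {38, 39, 46, 49, 56, 58}
insert 33 → {33, 38, 39, 46, 49, 56, 58}
serve next job → 33; now {38, 39, 46, 49, 56, 58}
insert 45 → {38, 39, 45, 46, 49, 56, 58}
insert 47 → {38, 39, 45, 46, 47, 49, 56, 58}
serve next job → 38; now {39, 45, 46, 47, 49, 56, 58}
insert 57 → {39, 45, 46, 47, 49, 56, 57, 58}
serve next job → 39; now {45, 46, 47, 49, 56, 57, 58}
serve next job → 45; now {46, 47, 49, 56, 57, 58}
serve next job → 46; now {47, 49, 56, 57, 58}
serve next job → 47; now {49, 56, 57, 58}
insert 52 → {49, 52, 56, 57, 58}
insert 28 → {28, 49, 52, 56, 57, 58}
serve next job → 28; now {49, 52, 56, 57, 58}
serve next job → 49; now {52, 56, 57, 58}
serve next job → 52; now {56, 57, 58}
serve next job → 56; now {57, 58}
insert 48 → {48, 57, 58}
serve next job → 48; now {57, 58}

[29, 30, 37, 33, 38, 39, 45, 46, 47, 28, 49, 52, 56, 48]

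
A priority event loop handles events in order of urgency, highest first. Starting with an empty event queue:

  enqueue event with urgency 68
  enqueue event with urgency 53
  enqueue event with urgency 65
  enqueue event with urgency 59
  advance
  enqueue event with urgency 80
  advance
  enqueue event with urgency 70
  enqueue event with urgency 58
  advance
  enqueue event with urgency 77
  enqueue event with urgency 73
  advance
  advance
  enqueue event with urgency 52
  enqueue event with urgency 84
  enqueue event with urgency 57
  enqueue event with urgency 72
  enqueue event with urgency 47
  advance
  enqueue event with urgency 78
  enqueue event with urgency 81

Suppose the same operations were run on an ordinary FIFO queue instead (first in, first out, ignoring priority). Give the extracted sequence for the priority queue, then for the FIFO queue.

insert 68 → {68}
insert 53 → {68, 53}
insert 65 → {68, 65, 53}
insert 59 → {68, 65, 59, 53}
advance → 68; now {65, 59, 53}
insert 80 → {80, 65, 59, 53}
advance → 80; now {65, 59, 53}
insert 70 → {70, 65, 59, 53}
insert 58 → {70, 65, 59, 58, 53}
advance → 70; now {65, 59, 58, 53}
insert 77 → {77, 65, 59, 58, 53}
insert 73 → {77, 73, 65, 59, 58, 53}
advance → 77; now {73, 65, 59, 58, 53}
advance → 73; now {65, 59, 58, 53}
insert 52 → {65, 59, 58, 53, 52}
insert 84 → {84, 65, 59, 58, 53, 52}
insert 57 → {84, 65, 59, 58, 57, 53, 52}
insert 72 → {84, 72, 65, 59, 58, 57, 53, 52}
insert 47 → {84, 72, 65, 59, 58, 57, 53, 52, 47}
advance → 84; now {72, 65, 59, 58, 57, 53, 52, 47}
insert 78 → {78, 72, 65, 59, 58, 57, 53, 52, 47}
insert 81 → {81, 78, 72, 65, 59, 58, 57, 53, 52, 47}

priority queue: [68, 80, 70, 77, 73, 84]; FIFO queue: 68 → 53 → 65 → 59 → 80 → 70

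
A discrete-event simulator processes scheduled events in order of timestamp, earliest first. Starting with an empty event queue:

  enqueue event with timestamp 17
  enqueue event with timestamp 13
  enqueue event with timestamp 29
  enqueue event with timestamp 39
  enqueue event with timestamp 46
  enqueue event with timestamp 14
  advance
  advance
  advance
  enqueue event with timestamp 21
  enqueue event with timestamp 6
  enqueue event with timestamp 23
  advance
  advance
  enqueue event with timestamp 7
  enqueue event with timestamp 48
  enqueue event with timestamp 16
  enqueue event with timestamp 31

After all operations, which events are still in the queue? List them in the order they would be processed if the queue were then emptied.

7 → 16 → 23 → 29 → 31 → 39 → 46 → 48

insert 17 → {17}
insert 13 → {13, 17}
insert 29 → {13, 17, 29}
insert 39 → {13, 17, 29, 39}
insert 46 → {13, 17, 29, 39, 46}
insert 14 → {13, 14, 17, 29, 39, 46}
advance → 13; now {14, 17, 29, 39, 46}
advance → 14; now {17, 29, 39, 46}
advance → 17; now {29, 39, 46}
insert 21 → {21, 29, 39, 46}
insert 6 → {6, 21, 29, 39, 46}
insert 23 → {6, 21, 23, 29, 39, 46}
advance → 6; now {21, 23, 29, 39, 46}
advance → 21; now {23, 29, 39, 46}
insert 7 → {7, 23, 29, 39, 46}
insert 48 → {7, 23, 29, 39, 46, 48}
insert 16 → {7, 16, 23, 29, 39, 46, 48}
insert 31 → {7, 16, 23, 29, 31, 39, 46, 48}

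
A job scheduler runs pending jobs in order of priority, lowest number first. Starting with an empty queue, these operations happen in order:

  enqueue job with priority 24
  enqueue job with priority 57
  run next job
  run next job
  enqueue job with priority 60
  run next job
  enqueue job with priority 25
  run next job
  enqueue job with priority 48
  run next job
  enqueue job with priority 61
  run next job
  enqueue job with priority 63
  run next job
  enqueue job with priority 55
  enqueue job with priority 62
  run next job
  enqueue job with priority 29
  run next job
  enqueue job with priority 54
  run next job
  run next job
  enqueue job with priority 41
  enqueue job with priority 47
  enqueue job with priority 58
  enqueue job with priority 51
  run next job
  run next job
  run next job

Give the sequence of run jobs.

insert 24 → {24}
insert 57 → {24, 57}
run next job → 24; now {57}
run next job → 57; now {}
insert 60 → {60}
run next job → 60; now {}
insert 25 → {25}
run next job → 25; now {}
insert 48 → {48}
run next job → 48; now {}
insert 61 → {61}
run next job → 61; now {}
insert 63 → {63}
run next job → 63; now {}
insert 55 → {55}
insert 62 → {55, 62}
run next job → 55; now {62}
insert 29 → {29, 62}
run next job → 29; now {62}
insert 54 → {54, 62}
run next job → 54; now {62}
run next job → 62; now {}
insert 41 → {41}
insert 47 → {41, 47}
insert 58 → {41, 47, 58}
insert 51 → {41, 47, 51, 58}
run next job → 41; now {47, 51, 58}
run next job → 47; now {51, 58}
run next job → 51; now {58}

24, 57, 60, 25, 48, 61, 63, 55, 29, 54, 62, 41, 47, 51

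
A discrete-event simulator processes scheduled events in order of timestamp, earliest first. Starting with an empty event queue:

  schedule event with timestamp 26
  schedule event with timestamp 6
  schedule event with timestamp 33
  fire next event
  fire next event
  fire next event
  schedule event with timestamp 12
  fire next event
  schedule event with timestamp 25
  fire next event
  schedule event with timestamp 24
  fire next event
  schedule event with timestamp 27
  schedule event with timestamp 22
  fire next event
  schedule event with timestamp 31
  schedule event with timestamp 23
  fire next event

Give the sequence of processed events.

insert 26 → {26}
insert 6 → {6, 26}
insert 33 → {6, 26, 33}
fire next event → 6; now {26, 33}
fire next event → 26; now {33}
fire next event → 33; now {}
insert 12 → {12}
fire next event → 12; now {}
insert 25 → {25}
fire next event → 25; now {}
insert 24 → {24}
fire next event → 24; now {}
insert 27 → {27}
insert 22 → {22, 27}
fire next event → 22; now {27}
insert 31 → {27, 31}
insert 23 → {23, 27, 31}
fire next event → 23; now {27, 31}

6 → 26 → 33 → 12 → 25 → 24 → 22 → 23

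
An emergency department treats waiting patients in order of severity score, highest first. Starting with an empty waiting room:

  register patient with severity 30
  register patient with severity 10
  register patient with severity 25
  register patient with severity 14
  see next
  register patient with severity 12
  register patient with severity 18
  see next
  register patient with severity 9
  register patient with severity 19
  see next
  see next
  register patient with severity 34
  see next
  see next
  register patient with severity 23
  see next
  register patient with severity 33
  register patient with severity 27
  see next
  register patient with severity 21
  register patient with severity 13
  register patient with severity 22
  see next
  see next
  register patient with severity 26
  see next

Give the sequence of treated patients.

insert 30 → {30}
insert 10 → {30, 10}
insert 25 → {30, 25, 10}
insert 14 → {30, 25, 14, 10}
see next → 30; now {25, 14, 10}
insert 12 → {25, 14, 12, 10}
insert 18 → {25, 18, 14, 12, 10}
see next → 25; now {18, 14, 12, 10}
insert 9 → {18, 14, 12, 10, 9}
insert 19 → {19, 18, 14, 12, 10, 9}
see next → 19; now {18, 14, 12, 10, 9}
see next → 18; now {14, 12, 10, 9}
insert 34 → {34, 14, 12, 10, 9}
see next → 34; now {14, 12, 10, 9}
see next → 14; now {12, 10, 9}
insert 23 → {23, 12, 10, 9}
see next → 23; now {12, 10, 9}
insert 33 → {33, 12, 10, 9}
insert 27 → {33, 27, 12, 10, 9}
see next → 33; now {27, 12, 10, 9}
insert 21 → {27, 21, 12, 10, 9}
insert 13 → {27, 21, 13, 12, 10, 9}
insert 22 → {27, 22, 21, 13, 12, 10, 9}
see next → 27; now {22, 21, 13, 12, 10, 9}
see next → 22; now {21, 13, 12, 10, 9}
insert 26 → {26, 21, 13, 12, 10, 9}
see next → 26; now {21, 13, 12, 10, 9}

30, 25, 19, 18, 34, 14, 23, 33, 27, 22, 26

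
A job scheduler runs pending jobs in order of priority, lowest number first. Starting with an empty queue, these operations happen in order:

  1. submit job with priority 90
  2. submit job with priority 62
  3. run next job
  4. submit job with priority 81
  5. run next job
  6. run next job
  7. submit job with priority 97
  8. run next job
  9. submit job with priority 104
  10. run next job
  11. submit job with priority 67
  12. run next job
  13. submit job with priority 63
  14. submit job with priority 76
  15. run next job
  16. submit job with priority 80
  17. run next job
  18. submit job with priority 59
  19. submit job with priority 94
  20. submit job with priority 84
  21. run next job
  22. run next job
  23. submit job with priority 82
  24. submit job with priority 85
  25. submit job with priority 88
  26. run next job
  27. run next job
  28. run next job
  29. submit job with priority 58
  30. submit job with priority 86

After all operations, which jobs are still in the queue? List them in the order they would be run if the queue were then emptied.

58 → 86 → 88 → 94

insert 90 → {90}
insert 62 → {62, 90}
run next job → 62; now {90}
insert 81 → {81, 90}
run next job → 81; now {90}
run next job → 90; now {}
insert 97 → {97}
run next job → 97; now {}
insert 104 → {104}
run next job → 104; now {}
insert 67 → {67}
run next job → 67; now {}
insert 63 → {63}
insert 76 → {63, 76}
run next job → 63; now {76}
insert 80 → {76, 80}
run next job → 76; now {80}
insert 59 → {59, 80}
insert 94 → {59, 80, 94}
insert 84 → {59, 80, 84, 94}
run next job → 59; now {80, 84, 94}
run next job → 80; now {84, 94}
insert 82 → {82, 84, 94}
insert 85 → {82, 84, 85, 94}
insert 88 → {82, 84, 85, 88, 94}
run next job → 82; now {84, 85, 88, 94}
run next job → 84; now {85, 88, 94}
run next job → 85; now {88, 94}
insert 58 → {58, 88, 94}
insert 86 → {58, 86, 88, 94}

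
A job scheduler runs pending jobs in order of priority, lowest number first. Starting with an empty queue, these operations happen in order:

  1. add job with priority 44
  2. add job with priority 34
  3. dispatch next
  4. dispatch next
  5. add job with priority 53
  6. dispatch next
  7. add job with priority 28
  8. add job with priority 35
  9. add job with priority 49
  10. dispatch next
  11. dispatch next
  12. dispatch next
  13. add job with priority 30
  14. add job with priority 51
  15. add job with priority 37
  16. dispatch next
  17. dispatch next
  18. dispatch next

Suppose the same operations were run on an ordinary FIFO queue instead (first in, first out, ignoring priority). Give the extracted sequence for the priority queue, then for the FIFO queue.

insert 44 → {44}
insert 34 → {34, 44}
dispatch next → 34; now {44}
dispatch next → 44; now {}
insert 53 → {53}
dispatch next → 53; now {}
insert 28 → {28}
insert 35 → {28, 35}
insert 49 → {28, 35, 49}
dispatch next → 28; now {35, 49}
dispatch next → 35; now {49}
dispatch next → 49; now {}
insert 30 → {30}
insert 51 → {30, 51}
insert 37 → {30, 37, 51}
dispatch next → 30; now {37, 51}
dispatch next → 37; now {51}
dispatch next → 51; now {}

priority queue: 34 → 44 → 53 → 28 → 35 → 49 → 30 → 37 → 51; FIFO queue: [44, 34, 53, 28, 35, 49, 30, 51, 37]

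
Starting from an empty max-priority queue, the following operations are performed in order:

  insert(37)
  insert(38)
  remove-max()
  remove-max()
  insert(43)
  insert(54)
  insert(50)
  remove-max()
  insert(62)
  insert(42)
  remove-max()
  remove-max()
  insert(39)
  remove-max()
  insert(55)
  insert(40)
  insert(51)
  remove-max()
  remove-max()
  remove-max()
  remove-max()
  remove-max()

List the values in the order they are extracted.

insert 37 → {37}
insert 38 → {38, 37}
remove-max → 38; now {37}
remove-max → 37; now {}
insert 43 → {43}
insert 54 → {54, 43}
insert 50 → {54, 50, 43}
remove-max → 54; now {50, 43}
insert 62 → {62, 50, 43}
insert 42 → {62, 50, 43, 42}
remove-max → 62; now {50, 43, 42}
remove-max → 50; now {43, 42}
insert 39 → {43, 42, 39}
remove-max → 43; now {42, 39}
insert 55 → {55, 42, 39}
insert 40 → {55, 42, 40, 39}
insert 51 → {55, 51, 42, 40, 39}
remove-max → 55; now {51, 42, 40, 39}
remove-max → 51; now {42, 40, 39}
remove-max → 42; now {40, 39}
remove-max → 40; now {39}
remove-max → 39; now {}

38 → 37 → 54 → 62 → 50 → 43 → 55 → 51 → 42 → 40 → 39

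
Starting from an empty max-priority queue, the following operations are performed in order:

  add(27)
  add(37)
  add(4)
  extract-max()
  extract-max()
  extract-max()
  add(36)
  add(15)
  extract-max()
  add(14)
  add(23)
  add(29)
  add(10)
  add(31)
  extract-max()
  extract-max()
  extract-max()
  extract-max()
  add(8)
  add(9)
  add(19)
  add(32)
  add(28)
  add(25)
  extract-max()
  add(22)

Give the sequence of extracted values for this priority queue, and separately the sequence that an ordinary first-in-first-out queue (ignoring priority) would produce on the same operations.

insert 27 → {27}
insert 37 → {37, 27}
insert 4 → {37, 27, 4}
extract-max → 37; now {27, 4}
extract-max → 27; now {4}
extract-max → 4; now {}
insert 36 → {36}
insert 15 → {36, 15}
extract-max → 36; now {15}
insert 14 → {15, 14}
insert 23 → {23, 15, 14}
insert 29 → {29, 23, 15, 14}
insert 10 → {29, 23, 15, 14, 10}
insert 31 → {31, 29, 23, 15, 14, 10}
extract-max → 31; now {29, 23, 15, 14, 10}
extract-max → 29; now {23, 15, 14, 10}
extract-max → 23; now {15, 14, 10}
extract-max → 15; now {14, 10}
insert 8 → {14, 10, 8}
insert 9 → {14, 10, 9, 8}
insert 19 → {19, 14, 10, 9, 8}
insert 32 → {32, 19, 14, 10, 9, 8}
insert 28 → {32, 28, 19, 14, 10, 9, 8}
insert 25 → {32, 28, 25, 19, 14, 10, 9, 8}
extract-max → 32; now {28, 25, 19, 14, 10, 9, 8}
insert 22 → {28, 25, 22, 19, 14, 10, 9, 8}

priority queue: 37 → 27 → 4 → 36 → 31 → 29 → 23 → 15 → 32; FIFO queue: 27, 37, 4, 36, 15, 14, 23, 29, 10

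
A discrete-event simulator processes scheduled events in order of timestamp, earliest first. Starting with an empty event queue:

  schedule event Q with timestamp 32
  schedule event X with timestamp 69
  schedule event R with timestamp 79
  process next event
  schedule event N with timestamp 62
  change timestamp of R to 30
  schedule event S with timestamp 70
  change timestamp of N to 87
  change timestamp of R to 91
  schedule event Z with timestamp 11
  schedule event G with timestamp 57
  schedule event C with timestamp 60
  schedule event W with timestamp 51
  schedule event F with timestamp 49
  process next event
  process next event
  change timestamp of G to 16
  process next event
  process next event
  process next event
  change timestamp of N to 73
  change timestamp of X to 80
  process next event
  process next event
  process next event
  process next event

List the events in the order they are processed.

Q, Z, F, G, W, C, S, N, X, R

add Q (timestamp 32) → {Q:32}
add X (timestamp 69) → {Q:32, X:69}
add R (timestamp 79) → {Q:32, X:69, R:79}
process next event → Q; now {X:69, R:79}
add N (timestamp 62) → {N:62, X:69, R:79}
update R to timestamp 30 → {R:30, N:62, X:69}
add S (timestamp 70) → {R:30, N:62, X:69, S:70}
update N to timestamp 87 → {R:30, X:69, S:70, N:87}
update R to timestamp 91 → {X:69, S:70, N:87, R:91}
add Z (timestamp 11) → {Z:11, X:69, S:70, N:87, R:91}
add G (timestamp 57) → {Z:11, G:57, X:69, S:70, N:87, R:91}
add C (timestamp 60) → {Z:11, G:57, C:60, X:69, S:70, N:87, R:91}
add W (timestamp 51) → {Z:11, W:51, G:57, C:60, X:69, S:70, N:87, R:91}
add F (timestamp 49) → {Z:11, F:49, W:51, G:57, C:60, X:69, S:70, N:87, R:91}
process next event → Z; now {F:49, W:51, G:57, C:60, X:69, S:70, N:87, R:91}
process next event → F; now {W:51, G:57, C:60, X:69, S:70, N:87, R:91}
update G to timestamp 16 → {G:16, W:51, C:60, X:69, S:70, N:87, R:91}
process next event → G; now {W:51, C:60, X:69, S:70, N:87, R:91}
process next event → W; now {C:60, X:69, S:70, N:87, R:91}
process next event → C; now {X:69, S:70, N:87, R:91}
update N to timestamp 73 → {X:69, S:70, N:73, R:91}
update X to timestamp 80 → {S:70, N:73, X:80, R:91}
process next event → S; now {N:73, X:80, R:91}
process next event → N; now {X:80, R:91}
process next event → X; now {R:91}
process next event → R; now {}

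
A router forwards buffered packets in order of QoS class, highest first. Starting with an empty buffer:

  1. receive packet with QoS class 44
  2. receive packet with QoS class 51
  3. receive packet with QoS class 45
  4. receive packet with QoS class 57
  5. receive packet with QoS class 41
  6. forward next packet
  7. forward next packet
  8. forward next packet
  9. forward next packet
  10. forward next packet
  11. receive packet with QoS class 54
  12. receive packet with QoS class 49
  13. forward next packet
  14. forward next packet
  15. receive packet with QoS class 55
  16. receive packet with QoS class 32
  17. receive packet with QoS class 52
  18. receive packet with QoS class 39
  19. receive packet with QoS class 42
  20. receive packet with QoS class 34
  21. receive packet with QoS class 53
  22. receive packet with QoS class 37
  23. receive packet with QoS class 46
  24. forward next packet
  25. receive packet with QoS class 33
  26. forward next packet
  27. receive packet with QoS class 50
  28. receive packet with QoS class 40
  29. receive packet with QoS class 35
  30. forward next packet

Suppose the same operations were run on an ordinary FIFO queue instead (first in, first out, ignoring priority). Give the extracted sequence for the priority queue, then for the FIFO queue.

insert 44 → {44}
insert 51 → {51, 44}
insert 45 → {51, 45, 44}
insert 57 → {57, 51, 45, 44}
insert 41 → {57, 51, 45, 44, 41}
forward next packet → 57; now {51, 45, 44, 41}
forward next packet → 51; now {45, 44, 41}
forward next packet → 45; now {44, 41}
forward next packet → 44; now {41}
forward next packet → 41; now {}
insert 54 → {54}
insert 49 → {54, 49}
forward next packet → 54; now {49}
forward next packet → 49; now {}
insert 55 → {55}
insert 32 → {55, 32}
insert 52 → {55, 52, 32}
insert 39 → {55, 52, 39, 32}
insert 42 → {55, 52, 42, 39, 32}
insert 34 → {55, 52, 42, 39, 34, 32}
insert 53 → {55, 53, 52, 42, 39, 34, 32}
insert 37 → {55, 53, 52, 42, 39, 37, 34, 32}
insert 46 → {55, 53, 52, 46, 42, 39, 37, 34, 32}
forward next packet → 55; now {53, 52, 46, 42, 39, 37, 34, 32}
insert 33 → {53, 52, 46, 42, 39, 37, 34, 33, 32}
forward next packet → 53; now {52, 46, 42, 39, 37, 34, 33, 32}
insert 50 → {52, 50, 46, 42, 39, 37, 34, 33, 32}
insert 40 → {52, 50, 46, 42, 40, 39, 37, 34, 33, 32}
insert 35 → {52, 50, 46, 42, 40, 39, 37, 35, 34, 33, 32}
forward next packet → 52; now {50, 46, 42, 40, 39, 37, 35, 34, 33, 32}

priority queue: 57 → 51 → 45 → 44 → 41 → 54 → 49 → 55 → 53 → 52; FIFO queue: 44 → 51 → 45 → 57 → 41 → 54 → 49 → 55 → 32 → 52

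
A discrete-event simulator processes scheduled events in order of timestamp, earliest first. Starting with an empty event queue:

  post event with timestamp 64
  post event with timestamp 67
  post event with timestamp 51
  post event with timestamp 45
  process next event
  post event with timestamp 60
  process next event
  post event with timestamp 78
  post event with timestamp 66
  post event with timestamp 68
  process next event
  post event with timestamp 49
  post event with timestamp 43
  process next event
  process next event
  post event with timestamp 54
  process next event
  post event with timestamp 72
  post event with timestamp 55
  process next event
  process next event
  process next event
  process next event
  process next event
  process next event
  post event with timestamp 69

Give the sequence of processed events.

insert 64 → {64}
insert 67 → {64, 67}
insert 51 → {51, 64, 67}
insert 45 → {45, 51, 64, 67}
process next event → 45; now {51, 64, 67}
insert 60 → {51, 60, 64, 67}
process next event → 51; now {60, 64, 67}
insert 78 → {60, 64, 67, 78}
insert 66 → {60, 64, 66, 67, 78}
insert 68 → {60, 64, 66, 67, 68, 78}
process next event → 60; now {64, 66, 67, 68, 78}
insert 49 → {49, 64, 66, 67, 68, 78}
insert 43 → {43, 49, 64, 66, 67, 68, 78}
process next event → 43; now {49, 64, 66, 67, 68, 78}
process next event → 49; now {64, 66, 67, 68, 78}
insert 54 → {54, 64, 66, 67, 68, 78}
process next event → 54; now {64, 66, 67, 68, 78}
insert 72 → {64, 66, 67, 68, 72, 78}
insert 55 → {55, 64, 66, 67, 68, 72, 78}
process next event → 55; now {64, 66, 67, 68, 72, 78}
process next event → 64; now {66, 67, 68, 72, 78}
process next event → 66; now {67, 68, 72, 78}
process next event → 67; now {68, 72, 78}
process next event → 68; now {72, 78}
process next event → 72; now {78}
insert 69 → {69, 78}

45 → 51 → 60 → 43 → 49 → 54 → 55 → 64 → 66 → 67 → 68 → 72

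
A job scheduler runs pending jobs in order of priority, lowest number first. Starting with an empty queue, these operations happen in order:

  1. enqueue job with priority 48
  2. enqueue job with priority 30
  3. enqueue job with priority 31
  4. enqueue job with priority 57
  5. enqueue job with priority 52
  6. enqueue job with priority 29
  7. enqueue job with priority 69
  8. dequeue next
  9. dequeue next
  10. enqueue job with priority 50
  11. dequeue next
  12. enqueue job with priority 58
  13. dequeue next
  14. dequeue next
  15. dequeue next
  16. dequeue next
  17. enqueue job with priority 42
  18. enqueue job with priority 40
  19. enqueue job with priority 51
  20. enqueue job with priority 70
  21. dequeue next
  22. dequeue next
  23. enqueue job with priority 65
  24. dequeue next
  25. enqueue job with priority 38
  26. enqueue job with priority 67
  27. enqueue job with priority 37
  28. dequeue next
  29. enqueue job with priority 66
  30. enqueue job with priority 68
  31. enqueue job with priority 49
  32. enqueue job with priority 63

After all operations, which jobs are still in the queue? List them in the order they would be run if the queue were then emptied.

38 → 49 → 58 → 63 → 65 → 66 → 67 → 68 → 69 → 70

insert 48 → {48}
insert 30 → {30, 48}
insert 31 → {30, 31, 48}
insert 57 → {30, 31, 48, 57}
insert 52 → {30, 31, 48, 52, 57}
insert 29 → {29, 30, 31, 48, 52, 57}
insert 69 → {29, 30, 31, 48, 52, 57, 69}
dequeue next → 29; now {30, 31, 48, 52, 57, 69}
dequeue next → 30; now {31, 48, 52, 57, 69}
insert 50 → {31, 48, 50, 52, 57, 69}
dequeue next → 31; now {48, 50, 52, 57, 69}
insert 58 → {48, 50, 52, 57, 58, 69}
dequeue next → 48; now {50, 52, 57, 58, 69}
dequeue next → 50; now {52, 57, 58, 69}
dequeue next → 52; now {57, 58, 69}
dequeue next → 57; now {58, 69}
insert 42 → {42, 58, 69}
insert 40 → {40, 42, 58, 69}
insert 51 → {40, 42, 51, 58, 69}
insert 70 → {40, 42, 51, 58, 69, 70}
dequeue next → 40; now {42, 51, 58, 69, 70}
dequeue next → 42; now {51, 58, 69, 70}
insert 65 → {51, 58, 65, 69, 70}
dequeue next → 51; now {58, 65, 69, 70}
insert 38 → {38, 58, 65, 69, 70}
insert 67 → {38, 58, 65, 67, 69, 70}
insert 37 → {37, 38, 58, 65, 67, 69, 70}
dequeue next → 37; now {38, 58, 65, 67, 69, 70}
insert 66 → {38, 58, 65, 66, 67, 69, 70}
insert 68 → {38, 58, 65, 66, 67, 68, 69, 70}
insert 49 → {38, 49, 58, 65, 66, 67, 68, 69, 70}
insert 63 → {38, 49, 58, 63, 65, 66, 67, 68, 69, 70}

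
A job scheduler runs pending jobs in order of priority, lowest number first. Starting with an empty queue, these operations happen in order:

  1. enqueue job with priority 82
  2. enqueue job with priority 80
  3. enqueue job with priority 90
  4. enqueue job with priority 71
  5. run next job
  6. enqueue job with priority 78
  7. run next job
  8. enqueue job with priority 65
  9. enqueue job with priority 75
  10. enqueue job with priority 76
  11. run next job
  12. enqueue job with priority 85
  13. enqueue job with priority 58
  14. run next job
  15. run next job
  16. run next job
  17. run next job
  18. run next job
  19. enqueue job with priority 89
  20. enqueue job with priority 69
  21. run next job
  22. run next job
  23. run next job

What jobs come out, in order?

[71, 78, 65, 58, 75, 76, 80, 82, 69, 85, 89]

insert 82 → {82}
insert 80 → {80, 82}
insert 90 → {80, 82, 90}
insert 71 → {71, 80, 82, 90}
run next job → 71; now {80, 82, 90}
insert 78 → {78, 80, 82, 90}
run next job → 78; now {80, 82, 90}
insert 65 → {65, 80, 82, 90}
insert 75 → {65, 75, 80, 82, 90}
insert 76 → {65, 75, 76, 80, 82, 90}
run next job → 65; now {75, 76, 80, 82, 90}
insert 85 → {75, 76, 80, 82, 85, 90}
insert 58 → {58, 75, 76, 80, 82, 85, 90}
run next job → 58; now {75, 76, 80, 82, 85, 90}
run next job → 75; now {76, 80, 82, 85, 90}
run next job → 76; now {80, 82, 85, 90}
run next job → 80; now {82, 85, 90}
run next job → 82; now {85, 90}
insert 89 → {85, 89, 90}
insert 69 → {69, 85, 89, 90}
run next job → 69; now {85, 89, 90}
run next job → 85; now {89, 90}
run next job → 89; now {90}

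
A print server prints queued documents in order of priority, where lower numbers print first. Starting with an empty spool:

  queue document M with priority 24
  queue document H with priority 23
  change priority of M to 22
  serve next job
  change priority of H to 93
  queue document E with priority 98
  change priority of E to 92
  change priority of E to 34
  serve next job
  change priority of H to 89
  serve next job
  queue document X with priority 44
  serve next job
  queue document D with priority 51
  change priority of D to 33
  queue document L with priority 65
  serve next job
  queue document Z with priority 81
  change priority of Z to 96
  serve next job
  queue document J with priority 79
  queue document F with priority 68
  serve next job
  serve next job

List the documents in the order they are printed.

M, E, H, X, D, L, F, J

add M (priority 24) → {M:24}
add H (priority 23) → {H:23, M:24}
update M to priority 22 → {M:22, H:23}
serve next job → M; now {H:23}
update H to priority 93 → {H:93}
add E (priority 98) → {H:93, E:98}
update E to priority 92 → {E:92, H:93}
update E to priority 34 → {E:34, H:93}
serve next job → E; now {H:93}
update H to priority 89 → {H:89}
serve next job → H; now {}
add X (priority 44) → {X:44}
serve next job → X; now {}
add D (priority 51) → {D:51}
update D to priority 33 → {D:33}
add L (priority 65) → {D:33, L:65}
serve next job → D; now {L:65}
add Z (priority 81) → {L:65, Z:81}
update Z to priority 96 → {L:65, Z:96}
serve next job → L; now {Z:96}
add J (priority 79) → {J:79, Z:96}
add F (priority 68) → {F:68, J:79, Z:96}
serve next job → F; now {J:79, Z:96}
serve next job → J; now {Z:96}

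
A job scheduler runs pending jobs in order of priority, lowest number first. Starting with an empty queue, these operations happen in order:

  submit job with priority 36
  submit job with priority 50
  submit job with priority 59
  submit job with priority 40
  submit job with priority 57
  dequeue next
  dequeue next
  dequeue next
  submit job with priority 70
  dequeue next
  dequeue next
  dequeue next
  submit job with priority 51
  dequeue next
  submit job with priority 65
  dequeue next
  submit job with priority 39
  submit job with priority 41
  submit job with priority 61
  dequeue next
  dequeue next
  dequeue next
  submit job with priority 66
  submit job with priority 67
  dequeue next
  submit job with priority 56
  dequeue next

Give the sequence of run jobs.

insert 36 → {36}
insert 50 → {36, 50}
insert 59 → {36, 50, 59}
insert 40 → {36, 40, 50, 59}
insert 57 → {36, 40, 50, 57, 59}
dequeue next → 36; now {40, 50, 57, 59}
dequeue next → 40; now {50, 57, 59}
dequeue next → 50; now {57, 59}
insert 70 → {57, 59, 70}
dequeue next → 57; now {59, 70}
dequeue next → 59; now {70}
dequeue next → 70; now {}
insert 51 → {51}
dequeue next → 51; now {}
insert 65 → {65}
dequeue next → 65; now {}
insert 39 → {39}
insert 41 → {39, 41}
insert 61 → {39, 41, 61}
dequeue next → 39; now {41, 61}
dequeue next → 41; now {61}
dequeue next → 61; now {}
insert 66 → {66}
insert 67 → {66, 67}
dequeue next → 66; now {67}
insert 56 → {56, 67}
dequeue next → 56; now {67}

36, 40, 50, 57, 59, 70, 51, 65, 39, 41, 61, 66, 56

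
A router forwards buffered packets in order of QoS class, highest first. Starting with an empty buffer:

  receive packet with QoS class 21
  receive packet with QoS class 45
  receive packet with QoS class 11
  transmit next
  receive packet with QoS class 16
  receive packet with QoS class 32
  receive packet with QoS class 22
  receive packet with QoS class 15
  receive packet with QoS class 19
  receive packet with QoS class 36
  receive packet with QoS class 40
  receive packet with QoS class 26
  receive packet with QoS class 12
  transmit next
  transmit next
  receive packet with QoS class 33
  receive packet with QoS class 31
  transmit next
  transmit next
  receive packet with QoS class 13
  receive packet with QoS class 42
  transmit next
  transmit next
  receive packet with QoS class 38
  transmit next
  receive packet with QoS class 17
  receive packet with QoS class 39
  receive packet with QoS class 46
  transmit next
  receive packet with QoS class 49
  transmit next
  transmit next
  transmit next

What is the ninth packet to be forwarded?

46

insert 21 → {21}
insert 45 → {45, 21}
insert 11 → {45, 21, 11}
transmit next → 45; now {21, 11}
insert 16 → {21, 16, 11}
insert 32 → {32, 21, 16, 11}
insert 22 → {32, 22, 21, 16, 11}
insert 15 → {32, 22, 21, 16, 15, 11}
insert 19 → {32, 22, 21, 19, 16, 15, 11}
insert 36 → {36, 32, 22, 21, 19, 16, 15, 11}
insert 40 → {40, 36, 32, 22, 21, 19, 16, 15, 11}
insert 26 → {40, 36, 32, 26, 22, 21, 19, 16, 15, 11}
insert 12 → {40, 36, 32, 26, 22, 21, 19, 16, 15, 12, 11}
transmit next → 40; now {36, 32, 26, 22, 21, 19, 16, 15, 12, 11}
transmit next → 36; now {32, 26, 22, 21, 19, 16, 15, 12, 11}
insert 33 → {33, 32, 26, 22, 21, 19, 16, 15, 12, 11}
insert 31 → {33, 32, 31, 26, 22, 21, 19, 16, 15, 12, 11}
transmit next → 33; now {32, 31, 26, 22, 21, 19, 16, 15, 12, 11}
transmit next → 32; now {31, 26, 22, 21, 19, 16, 15, 12, 11}
insert 13 → {31, 26, 22, 21, 19, 16, 15, 13, 12, 11}
insert 42 → {42, 31, 26, 22, 21, 19, 16, 15, 13, 12, 11}
transmit next → 42; now {31, 26, 22, 21, 19, 16, 15, 13, 12, 11}
transmit next → 31; now {26, 22, 21, 19, 16, 15, 13, 12, 11}
insert 38 → {38, 26, 22, 21, 19, 16, 15, 13, 12, 11}
transmit next → 38; now {26, 22, 21, 19, 16, 15, 13, 12, 11}
insert 17 → {26, 22, 21, 19, 17, 16, 15, 13, 12, 11}
insert 39 → {39, 26, 22, 21, 19, 17, 16, 15, 13, 12, 11}
insert 46 → {46, 39, 26, 22, 21, 19, 17, 16, 15, 13, 12, 11}
transmit next → 46; now {39, 26, 22, 21, 19, 17, 16, 15, 13, 12, 11}
insert 49 → {49, 39, 26, 22, 21, 19, 17, 16, 15, 13, 12, 11}
transmit next → 49; now {39, 26, 22, 21, 19, 17, 16, 15, 13, 12, 11}
transmit next → 39; now {26, 22, 21, 19, 17, 16, 15, 13, 12, 11}
transmit next → 26; now {22, 21, 19, 17, 16, 15, 13, 12, 11}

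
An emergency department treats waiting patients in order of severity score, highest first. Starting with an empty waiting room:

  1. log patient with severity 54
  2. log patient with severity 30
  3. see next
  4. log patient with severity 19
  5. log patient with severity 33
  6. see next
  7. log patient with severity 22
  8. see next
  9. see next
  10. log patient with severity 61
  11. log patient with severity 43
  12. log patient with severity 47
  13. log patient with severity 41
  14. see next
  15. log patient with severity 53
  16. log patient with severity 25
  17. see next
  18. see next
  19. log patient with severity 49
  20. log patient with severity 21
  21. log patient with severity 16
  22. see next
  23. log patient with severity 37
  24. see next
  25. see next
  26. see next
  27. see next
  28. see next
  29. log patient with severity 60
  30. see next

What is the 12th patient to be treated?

25

insert 54 → {54}
insert 30 → {54, 30}
see next → 54; now {30}
insert 19 → {30, 19}
insert 33 → {33, 30, 19}
see next → 33; now {30, 19}
insert 22 → {30, 22, 19}
see next → 30; now {22, 19}
see next → 22; now {19}
insert 61 → {61, 19}
insert 43 → {61, 43, 19}
insert 47 → {61, 47, 43, 19}
insert 41 → {61, 47, 43, 41, 19}
see next → 61; now {47, 43, 41, 19}
insert 53 → {53, 47, 43, 41, 19}
insert 25 → {53, 47, 43, 41, 25, 19}
see next → 53; now {47, 43, 41, 25, 19}
see next → 47; now {43, 41, 25, 19}
insert 49 → {49, 43, 41, 25, 19}
insert 21 → {49, 43, 41, 25, 21, 19}
insert 16 → {49, 43, 41, 25, 21, 19, 16}
see next → 49; now {43, 41, 25, 21, 19, 16}
insert 37 → {43, 41, 37, 25, 21, 19, 16}
see next → 43; now {41, 37, 25, 21, 19, 16}
see next → 41; now {37, 25, 21, 19, 16}
see next → 37; now {25, 21, 19, 16}
see next → 25; now {21, 19, 16}
see next → 21; now {19, 16}
insert 60 → {60, 19, 16}
see next → 60; now {19, 16}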